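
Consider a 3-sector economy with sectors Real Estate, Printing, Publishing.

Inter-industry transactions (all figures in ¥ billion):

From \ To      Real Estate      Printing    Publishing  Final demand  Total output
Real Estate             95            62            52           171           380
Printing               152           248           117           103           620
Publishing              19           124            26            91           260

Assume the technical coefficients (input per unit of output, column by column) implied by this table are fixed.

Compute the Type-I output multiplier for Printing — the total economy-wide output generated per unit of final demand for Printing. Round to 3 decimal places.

m_2 = 3.427

Technical coefficients a_ij = z_ij / X_j:
  a_11 = 95/380 = 0.25, a_21 = 152/380 = 0.40, a_31 = 19/380 = 0.05
  a_12 = 62/620 = 0.10, a_22 = 248/620 = 0.40, a_32 = 124/620 = 0.20
  a_13 = 52/260 = 0.20, a_23 = 117/260 = 0.45, a_33 = 26/260 = 0.10
I − A =
  [   0.75    -0.10    -0.20]
  [  -0.40     0.60    -0.45]
  [  -0.05    -0.20     0.90]
Cofactors of I−A, C_ij = (−1)^(i+j)·(minor ij) (rows/columns in the sector order above):
  C_11 = (0.60)(0.90) − (-0.45)(-0.20) = 0.4500
  C_12 = −[(-0.40)(0.90) − (-0.45)(-0.05)] = 0.3825
  C_13 = (-0.40)(-0.20) − (0.60)(-0.05) = 0.1100
  C_21 = −[(-0.10)(0.90) − (-0.20)(-0.20)] = 0.1300
  C_22 = (0.75)(0.90) − (-0.20)(-0.05) = 0.6650
  C_23 = −[(0.75)(-0.20) − (-0.10)(-0.05)] = 0.1550
  C_31 = (-0.10)(-0.45) − (-0.20)(0.60) = 0.1650
  C_32 = −[(0.75)(-0.45) − (-0.20)(-0.40)] = 0.4175
  C_33 = (0.75)(0.60) − (-0.10)(-0.40) = 0.4100
det(I−A) = Σ_j (I−A)_1j·C_1j = (0.75)(0.4500) + (-0.10)(0.3825) + (-0.20)(0.1100) = 0.27725
adj(I−A) = Cᵀ =
  [ 0.4500   0.1300   0.1650]
  [ 0.3825   0.6650   0.4175]
  [ 0.1100   0.1550   0.4100]
(I − A)⁻¹ = adj(I−A) / det(I−A) ≈
  [   1.6231     0.4689     0.5951]
  [   1.3796     2.3986     1.5059]
  [   0.3968     0.5591     1.4788]
The output multiplier for sector j is the column-j sum of the Leontief inverse (I − A)⁻¹ = adj(I−A) / det(I−A).
Column 2 of adj(I−A): (0.1300, 0.6650, 0.1550); det(I−A) = 0.27725.
m_2 = (0.1300 + 0.6650 + 0.1550) / 0.27725 = 0.95 / 0.27725 ≈ 3.427.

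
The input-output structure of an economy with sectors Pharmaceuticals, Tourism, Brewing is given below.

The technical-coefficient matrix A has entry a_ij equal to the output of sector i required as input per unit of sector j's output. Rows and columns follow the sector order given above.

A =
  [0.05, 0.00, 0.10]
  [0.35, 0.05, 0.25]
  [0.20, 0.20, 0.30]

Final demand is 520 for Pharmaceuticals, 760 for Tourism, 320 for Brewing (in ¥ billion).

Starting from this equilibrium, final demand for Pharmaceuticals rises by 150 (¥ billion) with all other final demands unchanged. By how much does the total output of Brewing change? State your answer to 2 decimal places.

I − A =
  [   0.95     0.00    -0.10]
  [  -0.35     0.95    -0.25]
  [  -0.20    -0.20     0.70]
Cofactors of I−A, C_ij = (−1)^(i+j)·(minor ij) (rows/columns in the sector order above):
  C_11 = (0.95)(0.70) − (-0.25)(-0.20) = 0.6150
  C_12 = −[(-0.35)(0.70) − (-0.25)(-0.20)] = 0.2950
  C_13 = (-0.35)(-0.20) − (0.95)(-0.20) = 0.2600
  C_21 = −[(0.00)(0.70) − (-0.10)(-0.20)] = 0.0200
  C_22 = (0.95)(0.70) − (-0.10)(-0.20) = 0.6450
  C_23 = −[(0.95)(-0.20) − (0.00)(-0.20)] = 0.1900
  C_31 = (0.00)(-0.25) − (-0.10)(0.95) = 0.0950
  C_32 = −[(0.95)(-0.25) − (-0.10)(-0.35)] = 0.2725
  C_33 = (0.95)(0.95) − (0.00)(-0.35) = 0.9025
det(I−A) = Σ_j (I−A)_1j·C_1j = (0.95)(0.6150) + (0.00)(0.2950) + (-0.10)(0.2600) = 0.55825
adj(I−A) = Cᵀ =
  [ 0.6150   0.0200   0.0950]
  [ 0.2950   0.6450   0.2725]
  [ 0.2600   0.1900   0.9025]
(I − A)⁻¹ = adj(I−A) / det(I−A) ≈
  [   1.1017     0.0358     0.1702]
  [   0.5284     1.1554     0.4881]
  [   0.4657     0.3403     1.6167]
Δx = (I − A)⁻¹ Δd with Δd having +150 in the Pharmaceuticals component and 0 elsewhere.
So Δx_3 = L_31 · (+150), where L_31 = adj(I−A)_31 / det(I−A) = 0.2600 / 0.55825.
Δx_3 = 0.2600 × (+150) / 0.55825 = 39.00 / 0.55825 ≈ 69.86.

Δx_3 = 69.86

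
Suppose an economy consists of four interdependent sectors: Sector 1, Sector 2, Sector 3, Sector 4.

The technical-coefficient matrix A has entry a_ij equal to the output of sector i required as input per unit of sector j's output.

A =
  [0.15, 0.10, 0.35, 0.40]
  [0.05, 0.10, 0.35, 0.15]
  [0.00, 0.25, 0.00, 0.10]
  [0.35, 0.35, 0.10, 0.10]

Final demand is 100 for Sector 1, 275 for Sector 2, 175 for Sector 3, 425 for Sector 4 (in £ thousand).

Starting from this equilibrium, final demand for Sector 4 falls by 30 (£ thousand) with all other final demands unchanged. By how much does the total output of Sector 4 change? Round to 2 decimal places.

Δx_4 = -50.67

I − A =
  [   0.85    -0.10    -0.35    -0.40]
  [  -0.05     0.90    -0.35    -0.15]
  [   0.00    -0.25     1.00    -0.10]
  [  -0.35    -0.35    -0.10     0.90]
Compute the cofactors C_ij = (−1)^(i+j)·(3×3 minor ij) of I−A; the adjugate is their transpose:
adj(I−A) = Cᵀ =
  [ 0.653750   0.330000   0.383125   0.388125]
  [ 0.109250   0.604250   0.267625   0.179000]
  [ 0.057625   0.189500   0.501125   0.112875]
  [ 0.303125   0.384375   0.308750   0.681250]
det(I−A) = Σ_j (I−A)_1j·C_1j = (0.85)(0.653750) + (-0.10)(0.109250) + (-0.35)(0.057625) + (-0.40)(0.303125) = 0.40334375
(I − A)⁻¹ = adj(I−A) / det(I−A) ≈
  [   1.6208     0.8182     0.9499     0.9623]
  [   0.2709     1.4981     0.6635     0.4438]
  [   0.1429     0.4698     1.2424     0.2798]
  [   0.7515     0.9530     0.7655     1.6890]
Δx = (I − A)⁻¹ Δd with Δd having -30 in the Sector 4 component and 0 elsewhere.
So Δx_4 = L_44 · (-30), where L_44 = adj(I−A)_44 / det(I−A) = 0.681250 / 0.40334375.
Δx_4 = 0.681250 × (-30) / 0.40334375 = -20.4375 / 0.40334375 ≈ -50.67.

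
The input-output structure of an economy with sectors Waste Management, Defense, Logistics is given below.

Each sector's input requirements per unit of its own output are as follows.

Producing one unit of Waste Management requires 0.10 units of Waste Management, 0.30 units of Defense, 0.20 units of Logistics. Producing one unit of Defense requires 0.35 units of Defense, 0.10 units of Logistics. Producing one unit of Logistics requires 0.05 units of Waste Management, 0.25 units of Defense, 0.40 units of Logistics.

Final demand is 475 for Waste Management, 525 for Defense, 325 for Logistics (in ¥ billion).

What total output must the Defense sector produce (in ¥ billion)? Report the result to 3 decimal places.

I − A =
  [   0.90     0.00    -0.05]
  [  -0.30     0.65    -0.25]
  [  -0.20    -0.10     0.60]
Cofactors of I−A, C_ij = (−1)^(i+j)·(minor ij) (rows/columns in the sector order above):
  C_11 = (0.65)(0.60) − (-0.25)(-0.10) = 0.3650
  C_12 = −[(-0.30)(0.60) − (-0.25)(-0.20)] = 0.2300
  C_13 = (-0.30)(-0.10) − (0.65)(-0.20) = 0.1600
  C_21 = −[(0.00)(0.60) − (-0.05)(-0.10)] = 0.0050
  C_22 = (0.90)(0.60) − (-0.05)(-0.20) = 0.5300
  C_23 = −[(0.90)(-0.10) − (0.00)(-0.20)] = 0.0900
  C_31 = (0.00)(-0.25) − (-0.05)(0.65) = 0.0325
  C_32 = −[(0.90)(-0.25) − (-0.05)(-0.30)] = 0.2400
  C_33 = (0.90)(0.65) − (0.00)(-0.30) = 0.5850
det(I−A) = Σ_j (I−A)_1j·C_1j = (0.90)(0.3650) + (0.00)(0.2300) + (-0.05)(0.1600) = 0.3205
adj(I−A) = Cᵀ =
  [ 0.3650   0.0050   0.0325]
  [ 0.2300   0.5300   0.2400]
  [ 0.1600   0.0900   0.5850]
(I − A)⁻¹ = adj(I−A) / det(I−A) ≈
  [   1.1388     0.0156     0.1014]
  [   0.7176     1.6537     0.7488]
  [   0.4992     0.2808     1.8253]
x = (I − A)⁻¹ d = adj(I−A)·d / det(I−A), with det(I−A) = 0.3205:
  x_W = (0.3650·475 + 0.0050·525 + 0.0325·325) / 0.3205 = 186.5625 / 0.3205 ≈ 582.098
  x_D = (0.2300·475 + 0.5300·525 + 0.2400·325) / 0.3205 = 465.50 / 0.3205 ≈ 1452.418
  x_L = (0.1600·475 + 0.0900·525 + 0.5850·325) / 0.3205 = 313.375 / 0.3205 ≈ 977.769

x_D = 1452.418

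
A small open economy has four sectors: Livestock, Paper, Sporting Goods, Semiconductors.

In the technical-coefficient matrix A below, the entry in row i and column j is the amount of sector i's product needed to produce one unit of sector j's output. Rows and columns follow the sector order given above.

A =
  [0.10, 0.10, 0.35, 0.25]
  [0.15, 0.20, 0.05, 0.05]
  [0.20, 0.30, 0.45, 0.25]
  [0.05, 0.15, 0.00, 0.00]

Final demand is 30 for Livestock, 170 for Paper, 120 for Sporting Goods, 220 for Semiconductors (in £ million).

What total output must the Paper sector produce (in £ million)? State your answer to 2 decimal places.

I − A =
  [   0.90    -0.10    -0.35    -0.25]
  [  -0.15     0.80    -0.05    -0.05]
  [  -0.20    -0.30     0.55    -0.25]
  [  -0.05    -0.15     0.00     1.00]
Compute the cofactors C_ij = (−1)^(i+j)·(3×3 minor ij) of I−A; the adjugate is their transpose:
adj(I−A) = Cᵀ =
  [ 0.419000   0.193750   0.284250   0.185500]
  [ 0.094500   0.413750   0.097750   0.068750]
  [ 0.219875   0.328750   0.682375   0.242000]
  [ 0.035125   0.071750   0.028875   0.301500]
det(I−A) = Σ_j (I−A)_1j·C_1j = (0.90)(0.419000) + (-0.10)(0.094500) + (-0.35)(0.219875) + (-0.25)(0.035125) = 0.2819125
(I − A)⁻¹ = adj(I−A) / det(I−A) ≈
  [   1.4863     0.6873     1.0083     0.6580]
  [   0.3352     1.4677     0.3467     0.2439]
  [   0.7799     1.1661     2.4205     0.8584]
  [   0.1246     0.2545     0.1024     1.0695]
x = (I − A)⁻¹ d = adj(I−A)·d / det(I−A), with det(I−A) = 0.2819125:
  x_1 = (0.419000·30 + 0.193750·170 + 0.284250·120 + 0.185500·220) / 0.2819125 = 120.4275 / 0.2819125 ≈ 427.18
  x_2 = (0.094500·30 + 0.413750·170 + 0.097750·120 + 0.068750·220) / 0.2819125 = 100.0275 / 0.2819125 ≈ 354.82
  x_3 = (0.219875·30 + 0.328750·170 + 0.682375·120 + 0.242000·220) / 0.2819125 = 197.60875 / 0.2819125 ≈ 700.96
  x_4 = (0.035125·30 + 0.071750·170 + 0.028875·120 + 0.301500·220) / 0.2819125 = 83.04625 / 0.2819125 ≈ 294.58

x_2 = 354.82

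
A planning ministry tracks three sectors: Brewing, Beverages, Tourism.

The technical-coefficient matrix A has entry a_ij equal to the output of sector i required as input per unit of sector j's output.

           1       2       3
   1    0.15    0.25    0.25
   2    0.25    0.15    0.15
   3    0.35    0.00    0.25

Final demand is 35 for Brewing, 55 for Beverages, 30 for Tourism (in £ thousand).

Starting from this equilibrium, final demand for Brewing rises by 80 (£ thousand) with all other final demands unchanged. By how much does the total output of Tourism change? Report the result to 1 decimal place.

Δx_3 = 58.4

I − A =
  [   0.85    -0.25    -0.25]
  [  -0.25     0.85    -0.15]
  [  -0.35     0.00     0.75]
Cofactors of I−A, C_ij = (−1)^(i+j)·(minor ij) (rows/columns in the sector order above):
  C_11 = (0.85)(0.75) − (-0.15)(0.00) = 0.6375
  C_12 = −[(-0.25)(0.75) − (-0.15)(-0.35)] = 0.2400
  C_13 = (-0.25)(0.00) − (0.85)(-0.35) = 0.2975
  C_21 = −[(-0.25)(0.75) − (-0.25)(0.00)] = 0.1875
  C_22 = (0.85)(0.75) − (-0.25)(-0.35) = 0.5500
  C_23 = −[(0.85)(0.00) − (-0.25)(-0.35)] = 0.0875
  C_31 = (-0.25)(-0.15) − (-0.25)(0.85) = 0.2500
  C_32 = −[(0.85)(-0.15) − (-0.25)(-0.25)] = 0.1900
  C_33 = (0.85)(0.85) − (-0.25)(-0.25) = 0.6600
det(I−A) = Σ_j (I−A)_1j·C_1j = (0.85)(0.6375) + (-0.25)(0.2400) + (-0.25)(0.2975) = 0.4075
adj(I−A) = Cᵀ =
  [ 0.6375   0.1875   0.2500]
  [ 0.2400   0.5500   0.1900]
  [ 0.2975   0.0875   0.6600]
(I − A)⁻¹ = adj(I−A) / det(I−A) ≈
  [   1.5644     0.4601     0.6135]
  [   0.5890     1.3497     0.4663]
  [   0.7301     0.2147     1.6196]
Δx = (I − A)⁻¹ Δd with Δd having +80 in the Brewing component and 0 elsewhere.
So Δx_3 = L_31 · (+80), where L_31 = adj(I−A)_31 / det(I−A) = 0.2975 / 0.4075.
Δx_3 = 0.2975 × (+80) / 0.4075 = 23.80 / 0.4075 ≈ 58.4.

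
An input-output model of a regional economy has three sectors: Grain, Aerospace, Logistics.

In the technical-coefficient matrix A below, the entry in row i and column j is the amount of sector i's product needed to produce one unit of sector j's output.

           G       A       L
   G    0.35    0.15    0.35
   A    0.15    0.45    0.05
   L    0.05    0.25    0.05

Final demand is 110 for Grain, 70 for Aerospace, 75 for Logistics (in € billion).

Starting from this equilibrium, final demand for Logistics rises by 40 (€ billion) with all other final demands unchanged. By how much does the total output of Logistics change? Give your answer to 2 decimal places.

Δx_L = 46.69

I − A =
  [   0.65    -0.15    -0.35]
  [  -0.15     0.55    -0.05]
  [  -0.05    -0.25     0.95]
Cofactors of I−A, C_ij = (−1)^(i+j)·(minor ij) (rows/columns in the sector order above):
  C_11 = (0.55)(0.95) − (-0.05)(-0.25) = 0.5100
  C_12 = −[(-0.15)(0.95) − (-0.05)(-0.05)] = 0.1450
  C_13 = (-0.15)(-0.25) − (0.55)(-0.05) = 0.0650
  C_21 = −[(-0.15)(0.95) − (-0.35)(-0.25)] = 0.2300
  C_22 = (0.65)(0.95) − (-0.35)(-0.05) = 0.6000
  C_23 = −[(0.65)(-0.25) − (-0.15)(-0.05)] = 0.1700
  C_31 = (-0.15)(-0.05) − (-0.35)(0.55) = 0.2000
  C_32 = −[(0.65)(-0.05) − (-0.35)(-0.15)] = 0.0850
  C_33 = (0.65)(0.55) − (-0.15)(-0.15) = 0.3350
det(I−A) = Σ_j (I−A)_1j·C_1j = (0.65)(0.5100) + (-0.15)(0.1450) + (-0.35)(0.0650) = 0.2870
adj(I−A) = Cᵀ =
  [ 0.5100   0.2300   0.2000]
  [ 0.1450   0.6000   0.0850]
  [ 0.0650   0.1700   0.3350]
(I − A)⁻¹ = adj(I−A) / det(I−A) ≈
  [   1.7770     0.8014     0.6969]
  [   0.5052     2.0906     0.2962]
  [   0.2265     0.5923     1.1672]
Δx = (I − A)⁻¹ Δd with Δd having +40 in the Logistics component and 0 elsewhere.
So Δx_L = L_LL · (+40), where L_LL = adj(I−A)_LL / det(I−A) = 0.3350 / 0.2870.
Δx_L = 0.3350 × (+40) / 0.2870 = 13.40 / 0.2870 ≈ 46.69.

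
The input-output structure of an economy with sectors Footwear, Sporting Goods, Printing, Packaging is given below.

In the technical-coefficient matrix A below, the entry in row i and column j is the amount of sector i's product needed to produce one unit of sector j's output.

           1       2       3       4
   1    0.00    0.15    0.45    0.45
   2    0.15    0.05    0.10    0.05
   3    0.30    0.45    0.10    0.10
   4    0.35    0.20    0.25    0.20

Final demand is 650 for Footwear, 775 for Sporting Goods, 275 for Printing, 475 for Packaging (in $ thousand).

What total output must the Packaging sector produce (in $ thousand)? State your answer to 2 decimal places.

x_4 = 3815.30

I − A =
  [   1.00    -0.15    -0.45    -0.45]
  [  -0.15     0.95    -0.10    -0.05]
  [  -0.30    -0.45     0.90    -0.10]
  [  -0.35    -0.20    -0.25     0.80]
Compute the cofactors C_ij = (−1)^(i+j)·(3×3 minor ij) of I−A; the adjugate is their transpose:
adj(I−A) = Cᵀ =
  [ 0.607625   0.406875   0.467250   0.425625]
  [ 0.151250   0.395750   0.155500   0.129250]
  [ 0.323125   0.377375   0.566250   0.276125]
  [ 0.404625   0.394875   0.420250   0.626625]
det(I−A) = Σ_j (I−A)_1j·C_1j = (1.00)(0.607625) + (-0.15)(0.151250) + (-0.45)(0.323125) + (-0.45)(0.404625) = 0.25745
(I − A)⁻¹ = adj(I−A) / det(I−A) ≈
  [   2.3602     1.5804     1.8149     1.6532]
  [   0.5875     1.5372     0.6040     0.5020]
  [   1.2551     1.4658     2.1995     1.0725]
  [   1.5717     1.5338     1.6324     2.4340]
x = (I − A)⁻¹ d = adj(I−A)·d / det(I−A), with det(I−A) = 0.25745:
  x_1 = (0.607625·650 + 0.406875·775 + 0.467250·275 + 0.425625·475) / 0.25745 = 1040.95 / 0.25745 ≈ 4043.31
  x_2 = (0.151250·650 + 0.395750·775 + 0.155500·275 + 0.129250·475) / 0.25745 = 509.175 / 0.25745 ≈ 1977.76
  x_3 = (0.323125·650 + 0.377375·775 + 0.566250·275 + 0.276125·475) / 0.25745 = 789.375 / 0.25745 ≈ 3066.13
  x_4 = (0.404625·650 + 0.394875·775 + 0.420250·275 + 0.626625·475) / 0.25745 = 982.25 / 0.25745 ≈ 3815.30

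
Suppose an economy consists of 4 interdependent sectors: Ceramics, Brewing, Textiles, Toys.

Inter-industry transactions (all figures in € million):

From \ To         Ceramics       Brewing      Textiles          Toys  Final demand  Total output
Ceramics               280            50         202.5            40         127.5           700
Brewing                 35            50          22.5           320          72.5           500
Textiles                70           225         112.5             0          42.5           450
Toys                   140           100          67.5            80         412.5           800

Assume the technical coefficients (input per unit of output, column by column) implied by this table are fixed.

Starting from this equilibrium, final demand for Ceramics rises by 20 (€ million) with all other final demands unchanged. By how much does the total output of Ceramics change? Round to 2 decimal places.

Technical coefficients a_ij = z_ij / X_j:
  a_11 = 280/700 = 0.40, a_21 = 35/700 = 0.05, a_31 = 70/700 = 0.10, a_41 = 140/700 = 0.20
  a_12 = 50/500 = 0.10, a_22 = 50/500 = 0.10, a_32 = 225/500 = 0.45, a_42 = 100/500 = 0.20
  a_13 = 202.5/450 = 0.45, a_23 = 22.5/450 = 0.05, a_33 = 112.5/450 = 0.25, a_43 = 67.5/450 = 0.15
  a_14 = 40/800 = 0.05, a_24 = 320/800 = 0.40, a_34 = 0/800 = 0.00, a_44 = 80/800 = 0.10
I − A =
  [   0.60    -0.10    -0.45    -0.05]
  [  -0.05     0.90    -0.05    -0.40]
  [  -0.10    -0.45     0.75     0.00]
  [  -0.20    -0.20    -0.15     0.90]
Compute the cofactors C_ij = (−1)^(i+j)·(3×3 minor ij) of I−A; the adjugate is their transpose:
adj(I−A) = Cᵀ =
  [ 0.500250   0.260625   0.346250   0.143625]
  [ 0.104250   0.356250   0.119125   0.164125]
  [ 0.129250   0.248500   0.416000   0.117625]
  [ 0.155875   0.178500   0.172750   0.336625]
det(I−A) = Σ_j (I−A)_1j·C_1j = (0.60)(0.500250) + (-0.10)(0.104250) + (-0.45)(0.129250) + (-0.05)(0.155875) = 0.22376875
(I − A)⁻¹ = adj(I−A) / det(I−A) ≈
  [   2.2356     1.1647     1.5474     0.6418]
  [   0.4659     1.5920     0.5324     0.7335]
  [   0.5776     1.1105     1.8591     0.5257]
  [   0.6966     0.7977     0.7720     1.5043]
Δx = (I − A)⁻¹ Δd with Δd having +20 in the Ceramics component and 0 elsewhere.
So Δx_1 = L_11 · (+20), where L_11 = adj(I−A)_11 / det(I−A) = 0.500250 / 0.22376875.
Δx_1 = 0.500250 × (+20) / 0.22376875 = 10.005 / 0.22376875 ≈ 44.71.

Δx_1 = 44.71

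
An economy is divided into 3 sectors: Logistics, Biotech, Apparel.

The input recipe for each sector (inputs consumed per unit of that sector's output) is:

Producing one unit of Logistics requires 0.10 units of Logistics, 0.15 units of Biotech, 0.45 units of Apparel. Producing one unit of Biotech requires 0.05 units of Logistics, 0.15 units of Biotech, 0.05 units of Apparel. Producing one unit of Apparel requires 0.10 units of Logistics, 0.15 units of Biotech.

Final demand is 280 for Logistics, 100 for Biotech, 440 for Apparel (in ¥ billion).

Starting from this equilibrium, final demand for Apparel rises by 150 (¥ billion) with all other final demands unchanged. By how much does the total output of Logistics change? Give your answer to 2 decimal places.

Δx_L = 19.59

I − A =
  [   0.90    -0.05    -0.10]
  [  -0.15     0.85    -0.15]
  [  -0.45    -0.05     1.00]
Cofactors of I−A, C_ij = (−1)^(i+j)·(minor ij) (rows/columns in the sector order above):
  C_11 = (0.85)(1.00) − (-0.15)(-0.05) = 0.8425
  C_12 = −[(-0.15)(1.00) − (-0.15)(-0.45)] = 0.2175
  C_13 = (-0.15)(-0.05) − (0.85)(-0.45) = 0.3900
  C_21 = −[(-0.05)(1.00) − (-0.10)(-0.05)] = 0.0550
  C_22 = (0.90)(1.00) − (-0.10)(-0.45) = 0.8550
  C_23 = −[(0.90)(-0.05) − (-0.05)(-0.45)] = 0.0675
  C_31 = (-0.05)(-0.15) − (-0.10)(0.85) = 0.0925
  C_32 = −[(0.90)(-0.15) − (-0.10)(-0.15)] = 0.1500
  C_33 = (0.90)(0.85) − (-0.05)(-0.15) = 0.7575
det(I−A) = Σ_j (I−A)_1j·C_1j = (0.90)(0.8425) + (-0.05)(0.2175) + (-0.10)(0.3900) = 0.708375
adj(I−A) = Cᵀ =
  [ 0.8425   0.0550   0.0925]
  [ 0.2175   0.8550   0.1500]
  [ 0.3900   0.0675   0.7575]
(I − A)⁻¹ = adj(I−A) / det(I−A) ≈
  [   1.1893     0.0776     0.1306]
  [   0.3070     1.2070     0.2118]
  [   0.5506     0.0953     1.0693]
Δx = (I − A)⁻¹ Δd with Δd having +150 in the Apparel component and 0 elsewhere.
So Δx_L = L_LA · (+150), where L_LA = adj(I−A)_LA / det(I−A) = 0.0925 / 0.708375.
Δx_L = 0.0925 × (+150) / 0.708375 = 13.875 / 0.708375 ≈ 19.59.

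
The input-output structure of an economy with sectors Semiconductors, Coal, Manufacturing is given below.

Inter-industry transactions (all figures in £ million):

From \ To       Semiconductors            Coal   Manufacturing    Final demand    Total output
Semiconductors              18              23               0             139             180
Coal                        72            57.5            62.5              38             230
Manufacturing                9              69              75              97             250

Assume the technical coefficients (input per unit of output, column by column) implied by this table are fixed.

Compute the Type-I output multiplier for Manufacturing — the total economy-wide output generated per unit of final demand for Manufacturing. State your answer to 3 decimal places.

Technical coefficients a_ij = z_ij / X_j:
  a_SS = 18/180 = 0.10, a_CS = 72/180 = 0.40, a_MS = 9/180 = 0.05
  a_SC = 23/230 = 0.10, a_CC = 57.5/230 = 0.25, a_MC = 69/230 = 0.30
  a_SM = 0/250 = 0.00, a_CM = 62.5/250 = 0.25, a_MM = 75/250 = 0.30
I − A =
  [   0.90    -0.10     0.00]
  [  -0.40     0.75    -0.25]
  [  -0.05    -0.30     0.70]
Cofactors of I−A, C_ij = (−1)^(i+j)·(minor ij) (rows/columns in the sector order above):
  C_11 = (0.75)(0.70) − (-0.25)(-0.30) = 0.4500
  C_12 = −[(-0.40)(0.70) − (-0.25)(-0.05)] = 0.2925
  C_13 = (-0.40)(-0.30) − (0.75)(-0.05) = 0.1575
  C_21 = −[(-0.10)(0.70) − (0.00)(-0.30)] = 0.0700
  C_22 = (0.90)(0.70) − (0.00)(-0.05) = 0.6300
  C_23 = −[(0.90)(-0.30) − (-0.10)(-0.05)] = 0.2750
  C_31 = (-0.10)(-0.25) − (0.00)(0.75) = 0.0250
  C_32 = −[(0.90)(-0.25) − (0.00)(-0.40)] = 0.2250
  C_33 = (0.90)(0.75) − (-0.10)(-0.40) = 0.6350
det(I−A) = Σ_j (I−A)_1j·C_1j = (0.90)(0.4500) + (-0.10)(0.2925) + (0.00)(0.1575) = 0.37575
adj(I−A) = Cᵀ =
  [ 0.4500   0.0700   0.0250]
  [ 0.2925   0.6300   0.2250]
  [ 0.1575   0.2750   0.6350]
(I − A)⁻¹ = adj(I−A) / det(I−A) ≈
  [   1.1976     0.1863     0.0665]
  [   0.7784     1.6766     0.5988]
  [   0.4192     0.7319     1.6900]
The output multiplier for sector j is the column-j sum of the Leontief inverse (I − A)⁻¹ = adj(I−A) / det(I−A).
Column M of adj(I−A): (0.0250, 0.2250, 0.6350); det(I−A) = 0.37575.
m_M = (0.0250 + 0.2250 + 0.6350) / 0.37575 = 0.885 / 0.37575 ≈ 2.355.

m_M = 2.355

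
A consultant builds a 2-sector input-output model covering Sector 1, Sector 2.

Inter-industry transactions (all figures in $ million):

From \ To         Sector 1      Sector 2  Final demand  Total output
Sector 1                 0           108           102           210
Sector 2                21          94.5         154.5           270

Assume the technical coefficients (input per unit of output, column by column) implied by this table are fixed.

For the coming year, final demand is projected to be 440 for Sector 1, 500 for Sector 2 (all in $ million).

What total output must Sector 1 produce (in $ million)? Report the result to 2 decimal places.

x_1 = 796.72

Technical coefficients a_ij = z_ij / X_j:
  a_11 = 0/210 = 0.00, a_21 = 21/210 = 0.10
  a_12 = 108/270 = 0.40, a_22 = 94.5/270 = 0.35
I − A =
  [   1.00    -0.40]
  [  -0.10     0.65]
det(I−A) = (1.00)(0.65) − (-0.40)(-0.10) = 0.6100
adj(I−A) = [[0.65, 0.40], [0.10, 1.00]]
(I − A)⁻¹ = adj(I−A) / det(I−A) ≈
  [   1.0656     0.6557]
  [   0.1639     1.6393]
x = (I − A)⁻¹ d = adj(I−A)·d / det(I−A), with det(I−A) = 0.6100:
  x_1 = (0.65·440 + 0.40·500) / 0.6100 = 486.00 / 0.6100 ≈ 796.72
  x_2 = (0.10·440 + 1.00·500) / 0.6100 = 544.00 / 0.6100 ≈ 891.80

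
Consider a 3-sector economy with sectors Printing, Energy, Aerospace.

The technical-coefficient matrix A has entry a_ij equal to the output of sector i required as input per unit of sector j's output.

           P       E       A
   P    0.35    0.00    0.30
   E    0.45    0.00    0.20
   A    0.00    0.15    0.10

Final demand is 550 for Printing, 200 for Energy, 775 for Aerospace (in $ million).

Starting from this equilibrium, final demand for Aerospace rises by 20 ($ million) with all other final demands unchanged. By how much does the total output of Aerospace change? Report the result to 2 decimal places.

I − A =
  [   0.65     0.00    -0.30]
  [  -0.45     1.00    -0.20]
  [   0.00    -0.15     0.90]
Cofactors of I−A, C_ij = (−1)^(i+j)·(minor ij) (rows/columns in the sector order above):
  C_11 = (1.00)(0.90) − (-0.20)(-0.15) = 0.8700
  C_12 = −[(-0.45)(0.90) − (-0.20)(0.00)] = 0.4050
  C_13 = (-0.45)(-0.15) − (1.00)(0.00) = 0.0675
  C_21 = −[(0.00)(0.90) − (-0.30)(-0.15)] = 0.0450
  C_22 = (0.65)(0.90) − (-0.30)(0.00) = 0.5850
  C_23 = −[(0.65)(-0.15) − (0.00)(0.00)] = 0.0975
  C_31 = (0.00)(-0.20) − (-0.30)(1.00) = 0.3000
  C_32 = −[(0.65)(-0.20) − (-0.30)(-0.45)] = 0.2650
  C_33 = (0.65)(1.00) − (0.00)(-0.45) = 0.6500
det(I−A) = Σ_j (I−A)_1j·C_1j = (0.65)(0.8700) + (0.00)(0.4050) + (-0.30)(0.0675) = 0.54525
adj(I−A) = Cᵀ =
  [ 0.8700   0.0450   0.3000]
  [ 0.4050   0.5850   0.2650]
  [ 0.0675   0.0975   0.6500]
(I − A)⁻¹ = adj(I−A) / det(I−A) ≈
  [   1.5956     0.0825     0.5502]
  [   0.7428     1.0729     0.4860]
  [   0.1238     0.1788     1.1921]
Δx = (I − A)⁻¹ Δd with Δd having +20 in the Aerospace component and 0 elsewhere.
So Δx_A = L_AA · (+20), where L_AA = adj(I−A)_AA / det(I−A) = 0.6500 / 0.54525.
Δx_A = 0.6500 × (+20) / 0.54525 = 13.00 / 0.54525 ≈ 23.84.

Δx_A = 23.84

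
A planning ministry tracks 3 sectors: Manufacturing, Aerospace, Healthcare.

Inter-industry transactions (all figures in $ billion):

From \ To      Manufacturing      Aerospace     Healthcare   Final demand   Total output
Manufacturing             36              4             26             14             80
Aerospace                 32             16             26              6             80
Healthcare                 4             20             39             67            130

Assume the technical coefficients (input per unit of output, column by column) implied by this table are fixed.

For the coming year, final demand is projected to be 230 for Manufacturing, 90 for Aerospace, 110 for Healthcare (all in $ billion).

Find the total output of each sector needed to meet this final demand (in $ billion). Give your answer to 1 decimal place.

x_1 = 603.6, x_2 = 509.9, x_3 = 382.4

Technical coefficients a_ij = z_ij / X_j:
  a_11 = 36/80 = 0.45, a_21 = 32/80 = 0.40, a_31 = 4/80 = 0.05
  a_12 = 4/80 = 0.05, a_22 = 16/80 = 0.20, a_32 = 20/80 = 0.25
  a_13 = 26/130 = 0.20, a_23 = 26/130 = 0.20, a_33 = 39/130 = 0.30
I − A =
  [   0.55    -0.05    -0.20]
  [  -0.40     0.80    -0.20]
  [  -0.05    -0.25     0.70]
Cofactors of I−A, C_ij = (−1)^(i+j)·(minor ij) (rows/columns in the sector order above):
  C_11 = (0.80)(0.70) − (-0.20)(-0.25) = 0.5100
  C_12 = −[(-0.40)(0.70) − (-0.20)(-0.05)] = 0.2900
  C_13 = (-0.40)(-0.25) − (0.80)(-0.05) = 0.1400
  C_21 = −[(-0.05)(0.70) − (-0.20)(-0.25)] = 0.0850
  C_22 = (0.55)(0.70) − (-0.20)(-0.05) = 0.3750
  C_23 = −[(0.55)(-0.25) − (-0.05)(-0.05)] = 0.1400
  C_31 = (-0.05)(-0.20) − (-0.20)(0.80) = 0.1700
  C_32 = −[(0.55)(-0.20) − (-0.20)(-0.40)] = 0.1900
  C_33 = (0.55)(0.80) − (-0.05)(-0.40) = 0.4200
det(I−A) = Σ_j (I−A)_1j·C_1j = (0.55)(0.5100) + (-0.05)(0.2900) + (-0.20)(0.1400) = 0.2380
adj(I−A) = Cᵀ =
  [ 0.5100   0.0850   0.1700]
  [ 0.2900   0.3750   0.1900]
  [ 0.1400   0.1400   0.4200]
(I − A)⁻¹ = adj(I−A) / det(I−A) ≈
  [   2.1429     0.3571     0.7143]
  [   1.2185     1.5756     0.7983]
  [   0.5882     0.5882     1.7647]
x = (I − A)⁻¹ d = adj(I−A)·d / det(I−A), with det(I−A) = 0.2380:
  x_1 = (0.5100·230 + 0.0850·90 + 0.1700·110) / 0.2380 = 143.65 / 0.2380 ≈ 603.6
  x_2 = (0.2900·230 + 0.3750·90 + 0.1900·110) / 0.2380 = 121.35 / 0.2380 ≈ 509.9
  x_3 = (0.1400·230 + 0.1400·90 + 0.4200·110) / 0.2380 = 91.00 / 0.2380 ≈ 382.4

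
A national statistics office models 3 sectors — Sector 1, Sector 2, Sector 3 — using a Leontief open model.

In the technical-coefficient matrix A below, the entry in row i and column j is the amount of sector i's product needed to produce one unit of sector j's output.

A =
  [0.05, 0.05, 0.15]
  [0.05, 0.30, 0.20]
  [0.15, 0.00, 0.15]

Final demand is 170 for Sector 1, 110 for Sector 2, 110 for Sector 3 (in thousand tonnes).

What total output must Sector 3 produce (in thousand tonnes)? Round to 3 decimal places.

x_3 = 167.712

I − A =
  [   0.95    -0.05    -0.15]
  [  -0.05     0.70    -0.20]
  [  -0.15     0.00     0.85]
Cofactors of I−A, C_ij = (−1)^(i+j)·(minor ij) (rows/columns in the sector order above):
  C_11 = (0.70)(0.85) − (-0.20)(0.00) = 0.5950
  C_12 = −[(-0.05)(0.85) − (-0.20)(-0.15)] = 0.0725
  C_13 = (-0.05)(0.00) − (0.70)(-0.15) = 0.1050
  C_21 = −[(-0.05)(0.85) − (-0.15)(0.00)] = 0.0425
  C_22 = (0.95)(0.85) − (-0.15)(-0.15) = 0.7850
  C_23 = −[(0.95)(0.00) − (-0.05)(-0.15)] = 0.0075
  C_31 = (-0.05)(-0.20) − (-0.15)(0.70) = 0.1150
  C_32 = −[(0.95)(-0.20) − (-0.15)(-0.05)] = 0.1975
  C_33 = (0.95)(0.70) − (-0.05)(-0.05) = 0.6625
det(I−A) = Σ_j (I−A)_1j·C_1j = (0.95)(0.5950) + (-0.05)(0.0725) + (-0.15)(0.1050) = 0.545875
adj(I−A) = Cᵀ =
  [ 0.5950   0.0425   0.1150]
  [ 0.0725   0.7850   0.1975]
  [ 0.1050   0.0075   0.6625]
(I − A)⁻¹ = adj(I−A) / det(I−A) ≈
  [   1.0900     0.0779     0.2107]
  [   0.1328     1.4381     0.3618]
  [   0.1924     0.0137     1.2136]
x = (I − A)⁻¹ d = adj(I−A)·d / det(I−A), with det(I−A) = 0.545875:
  x_1 = (0.5950·170 + 0.0425·110 + 0.1150·110) / 0.545875 = 118.475 / 0.545875 ≈ 217.037
  x_2 = (0.0725·170 + 0.7850·110 + 0.1975·110) / 0.545875 = 120.40 / 0.545875 ≈ 220.563
  x_3 = (0.1050·170 + 0.0075·110 + 0.6625·110) / 0.545875 = 91.55 / 0.545875 ≈ 167.712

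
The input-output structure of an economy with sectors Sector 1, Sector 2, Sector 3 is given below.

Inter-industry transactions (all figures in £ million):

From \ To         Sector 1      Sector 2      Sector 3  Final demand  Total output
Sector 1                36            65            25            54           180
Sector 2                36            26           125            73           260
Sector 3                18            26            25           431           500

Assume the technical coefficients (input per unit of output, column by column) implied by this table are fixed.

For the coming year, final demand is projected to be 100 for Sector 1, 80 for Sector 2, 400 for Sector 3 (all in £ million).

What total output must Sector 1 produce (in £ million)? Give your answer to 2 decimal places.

Technical coefficients a_ij = z_ij / X_j:
  a_11 = 36/180 = 0.20, a_21 = 36/180 = 0.20, a_31 = 18/180 = 0.10
  a_12 = 65/260 = 0.25, a_22 = 26/260 = 0.10, a_32 = 26/260 = 0.10
  a_13 = 25/500 = 0.05, a_23 = 125/500 = 0.25, a_33 = 25/500 = 0.05
I − A =
  [   0.80    -0.25    -0.05]
  [  -0.20     0.90    -0.25]
  [  -0.10    -0.10     0.95]
Cofactors of I−A, C_ij = (−1)^(i+j)·(minor ij) (rows/columns in the sector order above):
  C_11 = (0.90)(0.95) − (-0.25)(-0.10) = 0.8300
  C_12 = −[(-0.20)(0.95) − (-0.25)(-0.10)] = 0.2150
  C_13 = (-0.20)(-0.10) − (0.90)(-0.10) = 0.1100
  C_21 = −[(-0.25)(0.95) − (-0.05)(-0.10)] = 0.2425
  C_22 = (0.80)(0.95) − (-0.05)(-0.10) = 0.7550
  C_23 = −[(0.80)(-0.10) − (-0.25)(-0.10)] = 0.1050
  C_31 = (-0.25)(-0.25) − (-0.05)(0.90) = 0.1075
  C_32 = −[(0.80)(-0.25) − (-0.05)(-0.20)] = 0.2100
  C_33 = (0.80)(0.90) − (-0.25)(-0.20) = 0.6700
det(I−A) = Σ_j (I−A)_1j·C_1j = (0.80)(0.8300) + (-0.25)(0.2150) + (-0.05)(0.1100) = 0.60475
adj(I−A) = Cᵀ =
  [ 0.8300   0.2425   0.1075]
  [ 0.2150   0.7550   0.2100]
  [ 0.1100   0.1050   0.6700]
(I − A)⁻¹ = adj(I−A) / det(I−A) ≈
  [   1.3725     0.4010     0.1778]
  [   0.3555     1.2484     0.3473]
  [   0.1819     0.1736     1.1079]
x = (I − A)⁻¹ d = adj(I−A)·d / det(I−A), with det(I−A) = 0.60475:
  x_1 = (0.8300·100 + 0.2425·80 + 0.1075·400) / 0.60475 = 145.40 / 0.60475 ≈ 240.43
  x_2 = (0.2150·100 + 0.7550·80 + 0.2100·400) / 0.60475 = 165.90 / 0.60475 ≈ 274.33
  x_3 = (0.1100·100 + 0.1050·80 + 0.6700·400) / 0.60475 = 287.40 / 0.60475 ≈ 475.24

x_1 = 240.43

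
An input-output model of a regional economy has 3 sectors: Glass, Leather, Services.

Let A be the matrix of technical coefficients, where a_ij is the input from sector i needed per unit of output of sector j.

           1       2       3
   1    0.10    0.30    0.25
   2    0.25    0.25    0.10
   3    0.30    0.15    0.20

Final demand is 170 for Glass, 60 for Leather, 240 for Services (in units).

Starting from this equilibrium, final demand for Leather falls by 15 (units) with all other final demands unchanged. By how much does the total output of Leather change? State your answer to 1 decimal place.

Δx_2 = -24.7

I − A =
  [   0.90    -0.30    -0.25]
  [  -0.25     0.75    -0.10]
  [  -0.30    -0.15     0.80]
Cofactors of I−A, C_ij = (−1)^(i+j)·(minor ij) (rows/columns in the sector order above):
  C_11 = (0.75)(0.80) − (-0.10)(-0.15) = 0.5850
  C_12 = −[(-0.25)(0.80) − (-0.10)(-0.30)] = 0.2300
  C_13 = (-0.25)(-0.15) − (0.75)(-0.30) = 0.2625
  C_21 = −[(-0.30)(0.80) − (-0.25)(-0.15)] = 0.2775
  C_22 = (0.90)(0.80) − (-0.25)(-0.30) = 0.6450
  C_23 = −[(0.90)(-0.15) − (-0.30)(-0.30)] = 0.2250
  C_31 = (-0.30)(-0.10) − (-0.25)(0.75) = 0.2175
  C_32 = −[(0.90)(-0.10) − (-0.25)(-0.25)] = 0.1525
  C_33 = (0.90)(0.75) − (-0.30)(-0.25) = 0.6000
det(I−A) = Σ_j (I−A)_1j·C_1j = (0.90)(0.5850) + (-0.30)(0.2300) + (-0.25)(0.2625) = 0.391875
adj(I−A) = Cᵀ =
  [ 0.5850   0.2775   0.2175]
  [ 0.2300   0.6450   0.1525]
  [ 0.2625   0.2250   0.6000]
(I − A)⁻¹ = adj(I−A) / det(I−A) ≈
  [   1.4928     0.7081     0.5550]
  [   0.5869     1.6459     0.3892]
  [   0.6699     0.5742     1.5311]
Δx = (I − A)⁻¹ Δd with Δd having -15 in the Leather component and 0 elsewhere.
So Δx_2 = L_22 · (-15), where L_22 = adj(I−A)_22 / det(I−A) = 0.6450 / 0.391875.
Δx_2 = 0.6450 × (-15) / 0.391875 = -9.675 / 0.391875 ≈ -24.7.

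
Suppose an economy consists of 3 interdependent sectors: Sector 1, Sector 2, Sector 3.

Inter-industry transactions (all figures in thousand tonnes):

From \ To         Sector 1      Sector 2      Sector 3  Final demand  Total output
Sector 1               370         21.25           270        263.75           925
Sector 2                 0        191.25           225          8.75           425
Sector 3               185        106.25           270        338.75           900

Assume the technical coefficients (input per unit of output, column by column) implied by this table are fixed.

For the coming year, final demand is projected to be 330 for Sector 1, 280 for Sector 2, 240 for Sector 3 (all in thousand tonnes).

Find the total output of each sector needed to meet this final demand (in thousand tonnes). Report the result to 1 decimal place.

x_1 = 1138.1, x_2 = 970.3, x_3 = 1014.6

Technical coefficients a_ij = z_ij / X_j:
  a_11 = 370/925 = 0.40, a_21 = 0/925 = 0.00, a_31 = 185/925 = 0.20
  a_12 = 21.25/425 = 0.05, a_22 = 191.25/425 = 0.45, a_32 = 106.25/425 = 0.25
  a_13 = 270/900 = 0.30, a_23 = 225/900 = 0.25, a_33 = 270/900 = 0.30
I − A =
  [   0.60    -0.05    -0.30]
  [   0.00     0.55    -0.25]
  [  -0.20    -0.25     0.70]
Cofactors of I−A, C_ij = (−1)^(i+j)·(minor ij) (rows/columns in the sector order above):
  C_11 = (0.55)(0.70) − (-0.25)(-0.25) = 0.3225
  C_12 = −[(0.00)(0.70) − (-0.25)(-0.20)] = 0.0500
  C_13 = (0.00)(-0.25) − (0.55)(-0.20) = 0.1100
  C_21 = −[(-0.05)(0.70) − (-0.30)(-0.25)] = 0.1100
  C_22 = (0.60)(0.70) − (-0.30)(-0.20) = 0.3600
  C_23 = −[(0.60)(-0.25) − (-0.05)(-0.20)] = 0.1600
  C_31 = (-0.05)(-0.25) − (-0.30)(0.55) = 0.1775
  C_32 = −[(0.60)(-0.25) − (-0.30)(0.00)] = 0.1500
  C_33 = (0.60)(0.55) − (-0.05)(0.00) = 0.3300
det(I−A) = Σ_j (I−A)_1j·C_1j = (0.60)(0.3225) + (-0.05)(0.0500) + (-0.30)(0.1100) = 0.1580
adj(I−A) = Cᵀ =
  [ 0.3225   0.1100   0.1775]
  [ 0.0500   0.3600   0.1500]
  [ 0.1100   0.1600   0.3300]
(I − A)⁻¹ = adj(I−A) / det(I−A) ≈
  [   2.0411     0.6962     1.1234]
  [   0.3165     2.2785     0.9494]
  [   0.6962     1.0127     2.0886]
x = (I − A)⁻¹ d = adj(I−A)·d / det(I−A), with det(I−A) = 0.1580:
  x_1 = (0.3225·330 + 0.1100·280 + 0.1775·240) / 0.1580 = 179.825 / 0.1580 ≈ 1138.1
  x_2 = (0.0500·330 + 0.3600·280 + 0.1500·240) / 0.1580 = 153.30 / 0.1580 ≈ 970.3
  x_3 = (0.1100·330 + 0.1600·280 + 0.3300·240) / 0.1580 = 160.30 / 0.1580 ≈ 1014.6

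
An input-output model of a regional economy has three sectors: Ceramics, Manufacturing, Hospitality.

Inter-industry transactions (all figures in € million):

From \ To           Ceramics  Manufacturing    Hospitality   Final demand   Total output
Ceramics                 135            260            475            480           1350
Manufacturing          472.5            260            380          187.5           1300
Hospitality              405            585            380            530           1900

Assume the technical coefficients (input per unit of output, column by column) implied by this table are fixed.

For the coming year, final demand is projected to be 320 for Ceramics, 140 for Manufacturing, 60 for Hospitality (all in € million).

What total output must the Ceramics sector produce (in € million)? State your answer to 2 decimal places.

Technical coefficients a_ij = z_ij / X_j:
  a_CC = 135/1350 = 0.10, a_MC = 472.5/1350 = 0.35, a_HC = 405/1350 = 0.30
  a_CM = 260/1300 = 0.20, a_MM = 260/1300 = 0.20, a_HM = 585/1300 = 0.45
  a_CH = 475/1900 = 0.25, a_MH = 380/1900 = 0.20, a_HH = 380/1900 = 0.20
I − A =
  [   0.90    -0.20    -0.25]
  [  -0.35     0.80    -0.20]
  [  -0.30    -0.45     0.80]
Cofactors of I−A, C_ij = (−1)^(i+j)·(minor ij) (rows/columns in the sector order above):
  C_11 = (0.80)(0.80) − (-0.20)(-0.45) = 0.5500
  C_12 = −[(-0.35)(0.80) − (-0.20)(-0.30)] = 0.3400
  C_13 = (-0.35)(-0.45) − (0.80)(-0.30) = 0.3975
  C_21 = −[(-0.20)(0.80) − (-0.25)(-0.45)] = 0.2725
  C_22 = (0.90)(0.80) − (-0.25)(-0.30) = 0.6450
  C_23 = −[(0.90)(-0.45) − (-0.20)(-0.30)] = 0.4650
  C_31 = (-0.20)(-0.20) − (-0.25)(0.80) = 0.2400
  C_32 = −[(0.90)(-0.20) − (-0.25)(-0.35)] = 0.2675
  C_33 = (0.90)(0.80) − (-0.20)(-0.35) = 0.6500
det(I−A) = Σ_j (I−A)_1j·C_1j = (0.90)(0.5500) + (-0.20)(0.3400) + (-0.25)(0.3975) = 0.327625
adj(I−A) = Cᵀ =
  [ 0.5500   0.2725   0.2400]
  [ 0.3400   0.6450   0.2675]
  [ 0.3975   0.4650   0.6500]
(I − A)⁻¹ = adj(I−A) / det(I−A) ≈
  [   1.6787     0.8317     0.7325]
  [   1.0378     1.9687     0.8165]
  [   1.2133     1.4193     1.9840]
x = (I − A)⁻¹ d = adj(I−A)·d / det(I−A), with det(I−A) = 0.327625:
  x_C = (0.5500·320 + 0.2725·140 + 0.2400·60) / 0.327625 = 228.55 / 0.327625 ≈ 697.60
  x_M = (0.3400·320 + 0.6450·140 + 0.2675·60) / 0.327625 = 215.15 / 0.327625 ≈ 656.70
  x_H = (0.3975·320 + 0.4650·140 + 0.6500·60) / 0.327625 = 231.30 / 0.327625 ≈ 705.99

x_C = 697.60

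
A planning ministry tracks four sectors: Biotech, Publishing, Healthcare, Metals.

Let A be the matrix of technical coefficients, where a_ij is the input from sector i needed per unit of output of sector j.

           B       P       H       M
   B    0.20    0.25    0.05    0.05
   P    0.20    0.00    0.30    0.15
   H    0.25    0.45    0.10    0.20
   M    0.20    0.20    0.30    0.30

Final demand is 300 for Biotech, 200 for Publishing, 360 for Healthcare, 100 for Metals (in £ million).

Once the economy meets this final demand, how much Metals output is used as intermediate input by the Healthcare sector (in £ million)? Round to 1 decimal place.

z_MH = 423.2

I − A =
  [   0.80    -0.25    -0.05    -0.05]
  [  -0.20     1.00    -0.30    -0.15]
  [  -0.25    -0.45     0.90    -0.20]
  [  -0.20    -0.20    -0.30     0.70]
Compute the cofactors C_ij = (−1)^(i+j)·(3×3 minor ij) of I−A; the adjugate is their transpose:
adj(I−A) = Cᵀ =
  [ 0.416250   0.176000   0.115250   0.100375]
  [ 0.216750   0.432500   0.212500   0.168875]
  [ 0.292000   0.335750   0.481500   0.230375]
  [ 0.306000   0.317750   0.300000   0.531250]
det(I−A) = Σ_j (I−A)_1j·C_1j = (0.80)(0.416250) + (-0.25)(0.216750) + (-0.05)(0.292000) + (-0.05)(0.306000) = 0.2489125
(I − A)⁻¹ = adj(I−A) / det(I−A) ≈
  [   1.6723     0.7071     0.4630     0.4033]
  [   0.8708     1.7376     0.8537     0.6785]
  [   1.1731     1.3489     1.9344     0.9255]
  [   1.2293     1.2766     1.2052     2.1343]
First solve x = (I − A)⁻¹ d = adj(I−A)·d / det(I−A); in particular x_H = (0.292000·300 + 0.335750·200 + 0.481500·360 + 0.230375·100) / 0.2489125 = 351.1275 / 0.2489125 ≈ 1410.646.
Intermediate flow from M to H: z_MH = a_MH · x_H = 0.30 × 351.1275 / 0.2489125 = 105.33825 / 0.2489125 ≈ 423.2.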